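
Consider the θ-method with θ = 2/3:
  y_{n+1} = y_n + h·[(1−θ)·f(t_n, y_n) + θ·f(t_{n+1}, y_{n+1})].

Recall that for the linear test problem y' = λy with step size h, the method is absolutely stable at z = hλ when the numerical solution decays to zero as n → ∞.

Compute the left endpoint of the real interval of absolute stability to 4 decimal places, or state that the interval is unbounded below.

With y'=λy (z=hλ):
  y_{n+1} = y_n + z·[1/3·y_n + 2/3·y_{n+1}] ⇒ (1 − 2/3z)y_{n+1} = (1 + 1/3z)y_n
  so R(z) = (1 + 1/3z)/(1 − 2/3z).

Solve |R(x)|<1 on ℝ⁻.
x=-0.8: |R|=0.4783
x=-2: |R|=0.1429
x=-10: |R|=0.3043
x=-100: |R|=0.4778
θ=2/3≥1/2 ⇒ |1+1/3x|<|1−2/3x| ∀x<0 ⇒ unbounded interval.

(−∞, 0) — no finite endpoint.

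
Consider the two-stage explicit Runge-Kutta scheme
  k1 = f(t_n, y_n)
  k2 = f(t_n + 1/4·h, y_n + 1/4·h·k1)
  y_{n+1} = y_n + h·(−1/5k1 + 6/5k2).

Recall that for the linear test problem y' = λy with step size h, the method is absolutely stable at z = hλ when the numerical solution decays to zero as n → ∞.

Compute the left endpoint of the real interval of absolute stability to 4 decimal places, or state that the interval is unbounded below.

z* = -3.3333.

Set f=λy, z=hλ:
  k1=λy_n ⇒ h·k1=z·y_n;  k2=λ(1+1/4z)y_n ⇒ h·k2=z(1+1/4z)y_n
  y_{n+1}/y_n = 1 − 1/5z + 6/5z(1+1/4z) = 1 + z + 3/10z²
  ⇒ R(z) = 1 + z + 3/10z².

Need |R(x)|<1, x<0.
x=-1.31: |R|=0.2048
R=1: x+3/10x²=0 ⇒ x=−10/3=-3.3333; min R=1−1/(4·3/10)=0.1667>−1
Confirm numerically:
  x=-2.876: |R|=0.60541 <1
  x=-2.041: |R|=0.20870 <1
  x=-1.796: |R|=0.17168 <1
  x=-1.338: |R|=0.19907 <1
  x=-3.917: |R|=1.68587 >1
  x=-3.457: |R|=1.12825 >1
Interval (-3.3333, 0).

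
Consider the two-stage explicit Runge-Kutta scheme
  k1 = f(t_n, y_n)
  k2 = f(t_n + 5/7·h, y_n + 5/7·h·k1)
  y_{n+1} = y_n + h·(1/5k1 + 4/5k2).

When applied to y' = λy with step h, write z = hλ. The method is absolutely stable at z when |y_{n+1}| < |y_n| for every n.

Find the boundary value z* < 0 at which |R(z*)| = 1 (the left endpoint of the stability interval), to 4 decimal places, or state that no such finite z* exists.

z* = -1.7500.

Set f=λy, z=hλ:
  k1=λy_n ⇒ h·k1=z·y_n;  k2=λ(1+5/7z)y_n ⇒ h·k2=z(1+5/7z)y_n
  y_{n+1}/y_n = 1 + 1/5z + 4/5z(1+5/7z) = 1 + z + 4/7z²
  Hence R(z) = 1 + z + 4/7z².

Find x<0 with |R(x)|<1.
x=-0.83: |R|=0.5637
R=1: x+4/7x²=0 ⇒ x=−7/4=-1.7500; min R=1−1/(4·4/7)=0.5625>−1
Confirm numerically:
  x=-1.711: |R|=0.96187 <1
  x=-1.589: |R|=0.85381 <1
  x=-0.926: |R|=0.56399 <1
  x=-0.774: |R|=0.56833 <1
  x=-2.120: |R|=1.44823 >1
  x=-1.821: |R|=1.07388 >1
  x=-1.809: |R|=1.06099 >1
So |R|<1 on (-1.7500, 0).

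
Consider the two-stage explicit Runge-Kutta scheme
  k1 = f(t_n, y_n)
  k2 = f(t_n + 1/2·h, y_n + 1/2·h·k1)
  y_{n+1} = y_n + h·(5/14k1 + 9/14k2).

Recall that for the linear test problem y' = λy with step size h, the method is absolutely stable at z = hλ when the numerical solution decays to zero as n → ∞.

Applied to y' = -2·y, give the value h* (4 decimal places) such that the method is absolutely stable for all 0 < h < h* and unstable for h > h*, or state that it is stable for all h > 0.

(-3.1111,0); λ=-2 ⇒ h* = (28/9)/2 = 1.5556.

On y'=λy, z=hλ:
  k1=λy_n ⇒ h·k1=z·y_n;  k2=λ(1+1/2z)y_n ⇒ h·k2=z(1+1/2z)y_n
  y_{n+1}/y_n = 1 + 5/14z + 9/14z(1+1/2z) = 1 + z + 9/28z²
  so R(z) = 1 + z + 9/28z².

Boundary: |R(x)|=1, x<0.
x=-1.69: |R|=0.2280
R=1: x+9/28x²=0 ⇒ x=−28/9=-3.1111; min R=1−1/(4·9/28)=0.2222>−1
Confirm numerically:
  x=-2.858: |R|=0.76748 <1
  x=-1.946: |R|=0.27122 <1
  x=-1.826: |R|=0.24573 <1
  x=-3.486: |R|=1.42006 >1
  x=-3.359: |R|=1.26764 >1
Stable set (-3.1111, 0).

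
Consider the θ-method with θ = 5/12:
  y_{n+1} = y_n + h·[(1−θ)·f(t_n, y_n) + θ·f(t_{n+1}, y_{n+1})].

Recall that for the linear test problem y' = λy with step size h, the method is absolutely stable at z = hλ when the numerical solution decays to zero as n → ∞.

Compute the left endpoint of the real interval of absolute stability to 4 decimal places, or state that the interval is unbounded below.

z* = -12.0000.

With y'=λy (z=hλ):
  y_{n+1} = y_n + z·[7/12·y_n + 5/12·y_{n+1}] ⇒ (1 − 5/12z)y_{n+1} = (1 + 7/12z)y_n
  Hence R(z) = (1 + 7/12z)/(1 − 5/12z).

Solve |R(x)|<1 on ℝ⁻.
x=-0.99: |R|=0.2991
R=−1: 1+7/12x = −1+5/12x ⇒ -1/6x=2 ⇒ x=2/(-1/6)=-12.0000
Confirm numerically:
  x=-9.675: |R|=0.92298 <1
  x=-9.585: |R|=0.91940 <1
  x=-5.759: |R|=0.69403 <1
  x=-12.371: |R|=1.01005 >1
  x=-12.229: |R|=1.00626 >1
  x=-12.197: |R|=1.00540 >1
Stable set (-12.0000, 0).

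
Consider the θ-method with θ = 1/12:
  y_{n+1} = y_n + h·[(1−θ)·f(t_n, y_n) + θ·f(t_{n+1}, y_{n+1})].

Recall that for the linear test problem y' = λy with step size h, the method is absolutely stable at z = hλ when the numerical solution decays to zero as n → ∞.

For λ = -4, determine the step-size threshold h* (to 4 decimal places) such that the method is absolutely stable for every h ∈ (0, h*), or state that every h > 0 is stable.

(-2.4000,0); λ=-4 ⇒ h* = (12/5)/4 = 0.6000.

Test eqn y'=λy, z=hλ:
  y_{n+1} = y_n + z·[11/12·y_n + 1/12·y_{n+1}] ⇒ (1 − 1/12z)y_{n+1} = (1 + 11/12z)y_n
  ⇒ R(z) = (1 + 11/12z)/(1 − 1/12z).

Find x<0 with |R(x)|<1.
x=-0.64: |R|=0.3924
R=−1: 1+11/12x = −1+1/12x ⇒ -5/6x=2 ⇒ x=2/(-5/6)=-2.4000
Confirm numerically:
  x=-1.939: |R|=0.66927 <1
  x=-1.541: |R|=0.36563 <1
  x=-1.430: |R|=0.27774 <1
  x=-1.254: |R|=0.13536 <1
  x=-2.766: |R|=1.24787 >1
  x=-2.496: |R|=1.06623 >1
  x=-2.456: |R|=1.03874 >1
Interval (-2.4000, 0).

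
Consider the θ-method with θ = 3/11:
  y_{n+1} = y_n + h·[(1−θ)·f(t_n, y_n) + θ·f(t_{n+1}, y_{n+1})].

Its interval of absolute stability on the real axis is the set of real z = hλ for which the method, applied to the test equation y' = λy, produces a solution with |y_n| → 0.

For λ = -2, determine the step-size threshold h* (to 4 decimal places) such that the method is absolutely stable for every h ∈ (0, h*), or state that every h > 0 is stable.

(-4.4000,0); λ=-2 ⇒ h* = (22/5)/2 = 2.2000.

Test eqn y'=λy, z=hλ:
  y_{n+1} = y_n + z·[8/11·y_n + 3/11·y_{n+1}] ⇒ (1 − 3/11z)y_{n+1} = (1 + 8/11z)y_n
  Hence R(z) = (1 + 8/11z)/(1 − 3/11z).

Solve |R(x)|<1 on ℝ⁻.
x=-0.44: |R|=0.6071
R=−1: 1+8/11x = −1+3/11x ⇒ -5/11x=2 ⇒ x=2/(-5/11)=-4.4000
Confirm numerically:
  x=-3.943: |R|=0.89991 <1
  x=-3.626: |R|=0.82311 <1
  x=-2.645: |R|=0.53657 <1
  x=-1.957: |R|=0.27598 <1
  x=-4.635: |R|=1.04718 >1
  x=-4.604: |R|=1.04111 >1
  x=-4.476: |R|=1.01556 >1
Interval (-4.4000, 0).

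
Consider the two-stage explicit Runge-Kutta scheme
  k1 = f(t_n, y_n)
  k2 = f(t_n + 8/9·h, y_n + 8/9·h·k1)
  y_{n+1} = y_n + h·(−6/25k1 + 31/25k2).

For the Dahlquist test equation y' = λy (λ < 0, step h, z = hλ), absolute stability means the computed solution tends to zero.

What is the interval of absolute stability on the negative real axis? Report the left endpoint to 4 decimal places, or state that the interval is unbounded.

(-0.9073, 0).

Set f=λy, z=hλ:
  k1=λy_n ⇒ h·k1=z·y_n;  k2=λ(1+8/9z)y_n ⇒ h·k2=z(1+8/9z)y_n
  y_{n+1}/y_n = 1 − 6/25z + 31/25z(1+8/9z) = 1 + z + 248/225z²
  R(z) = 1 + z + 248/225z².

Boundary: |R(x)|=1, x<0.
x=-0.75: |R|=0.8700
R=1: x+248/225x²=0 ⇒ x=−225/248=-0.9073; min R=1−1/(4·248/225)=0.7732>−1
Confirm numerically:
  x=-0.824: |R|=0.92438 <1
  x=-0.816: |R|=0.91792 <1
  x=-0.400: |R|=0.77636 <1
  x=-0.389: |R|=0.77779 <1
  x=-1.446: |R|=1.85865 >1
  x=-1.180: |R|=1.35473 >1
Stable set (-0.9073, 0).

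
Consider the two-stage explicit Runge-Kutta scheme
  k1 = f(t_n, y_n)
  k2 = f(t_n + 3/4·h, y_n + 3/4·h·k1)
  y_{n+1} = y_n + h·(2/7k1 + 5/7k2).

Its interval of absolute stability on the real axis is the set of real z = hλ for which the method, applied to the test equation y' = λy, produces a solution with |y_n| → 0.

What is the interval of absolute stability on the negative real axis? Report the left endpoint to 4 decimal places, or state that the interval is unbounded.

z∈(-1.8667,0).

Test eqn y'=λy, z=hλ:
  k1=λy_n ⇒ h·k1=z·y_n;  k2=λ(1+3/4z)y_n ⇒ h·k2=z(1+3/4z)y_n
  y_{n+1}/y_n = 1 + 2/7z + 5/7z(1+3/4z) = 1 + z + 15/28z²
  ⇒ R(z) = 1 + z + 15/28z².

Boundary: |R(x)|=1, x<0.
x=-1.07: |R|=0.5433
R=1: x+15/28x²=0 ⇒ x=−28/15=-1.8667; min R=1−1/(4·15/28)=0.5333>−1
Confirm numerically:
  x=-1.472: |R|=0.68878 <1
  x=-1.431: |R|=0.66601 <1
  x=-1.185: |R|=0.56726 <1
  x=-2.449: |R|=1.76400 >1
  x=-2.128: |R|=1.29792 >1
Stable set (-1.8667, 0).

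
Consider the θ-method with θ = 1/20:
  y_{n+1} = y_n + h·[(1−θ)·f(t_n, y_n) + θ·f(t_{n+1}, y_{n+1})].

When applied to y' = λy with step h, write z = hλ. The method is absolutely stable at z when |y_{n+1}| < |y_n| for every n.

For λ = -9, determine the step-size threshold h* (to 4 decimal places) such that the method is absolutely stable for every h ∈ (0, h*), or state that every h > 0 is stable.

(-2.2222,0); λ=-9 ⇒ h* = (20/9)/9 = 0.2469.

On y'=λy, z=hλ:
  y_{n+1} = y_n + z·[19/20·y_n + 1/20·y_{n+1}] ⇒ (1 − 1/20z)y_{n+1} = (1 + 19/20z)y_n
  so R(z) = (1 + 19/20z)/(1 − 1/20z).

Find x<0 with |R(x)|<1.
x=-1.47: |R|=0.3694
R=−1: 1+19/20x = −1+1/20x ⇒ -9/10x=2 ⇒ x=2/(-9/10)=-2.2222
Confirm numerically:
  x=-2.195: |R|=0.97792 <1
  x=-2.003: |R|=0.82066 <1
  x=-1.317: |R|=0.23563 <1
  x=-1.290: |R|=0.21184 <1
  x=-2.383: |R|=1.12929 >1
  x=-2.263: |R|=1.03297 >1
  x=-2.252: |R|=1.02409 >1
So |R|<1 on (-2.2222, 0).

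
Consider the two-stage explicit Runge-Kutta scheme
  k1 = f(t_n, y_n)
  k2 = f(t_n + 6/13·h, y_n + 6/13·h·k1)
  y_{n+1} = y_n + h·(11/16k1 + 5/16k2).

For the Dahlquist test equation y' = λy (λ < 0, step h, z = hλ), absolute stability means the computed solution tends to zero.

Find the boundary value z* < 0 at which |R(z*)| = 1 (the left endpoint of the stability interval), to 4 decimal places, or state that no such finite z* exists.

z* = -6.9333.

Set f=λy, z=hλ:
  k1=λy_n ⇒ h·k1=z·y_n;  k2=λ(1+6/13z)y_n ⇒ h·k2=z(1+6/13z)y_n
  y_{n+1}/y_n = 1 + 11/16z + 5/16z(1+6/13z) = 1 + z + 15/104z²
  R(z) = 1 + z + 15/104z².

Solve |R(x)|<1 on ℝ⁻.
x=-1.78: |R|=0.3230
R=1: x+15/104x²=0 ⇒ x=−104/15=-6.9333; min R=1−1/(4·15/104)=-0.7333>−1
Confirm numerically:
  x=-5.316: |R|=0.24006 <1
  x=-4.829: |R|=0.46565 <1
  x=-3.719: |R|=0.72415 <1
  x=-3.326: |R|=0.73048 <1
  x=-7.457: |R|=1.56322 >1
  x=-7.293: |R|=1.37832 >1
  x=-7.287: |R|=1.37171 >1
So |R|<1 on (-6.9333, 0).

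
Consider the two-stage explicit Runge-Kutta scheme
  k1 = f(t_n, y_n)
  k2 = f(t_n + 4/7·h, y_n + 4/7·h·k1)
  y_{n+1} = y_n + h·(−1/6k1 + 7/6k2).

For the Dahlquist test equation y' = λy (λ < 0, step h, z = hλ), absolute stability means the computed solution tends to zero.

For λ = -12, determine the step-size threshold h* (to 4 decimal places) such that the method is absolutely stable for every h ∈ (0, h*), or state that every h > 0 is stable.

(-1.5000,0); λ=-12 ⇒ h* = (3/2)/12 = 0.1250.

With y'=λy (z=hλ):
  k1=λy_n ⇒ h·k1=z·y_n;  k2=λ(1+4/7z)y_n ⇒ h·k2=z(1+4/7z)y_n
  y_{n+1}/y_n = 1 − 1/6z + 7/6z(1+4/7z) = 1 + z + 2/3z²
  Hence R(z) = 1 + z + 2/3z².

Solve |R(x)|<1 on ℝ⁻.
x=-1.16: |R|=0.7371
R=1: x+2/3x²=0 ⇒ x=−3/2=-1.5000; min R=1−1/(4·2/3)=0.6250>−1
Confirm numerically:
  x=-1.407: |R|=0.91277 <1
  x=-1.227: |R|=0.77669 <1
  x=-1.082: |R|=0.69848 <1
  x=-0.674: |R|=0.62885 <1
  x=-1.934: |R|=1.55957 >1
  x=-1.666: |R|=1.18437 >1
Stable set (-1.5000, 0).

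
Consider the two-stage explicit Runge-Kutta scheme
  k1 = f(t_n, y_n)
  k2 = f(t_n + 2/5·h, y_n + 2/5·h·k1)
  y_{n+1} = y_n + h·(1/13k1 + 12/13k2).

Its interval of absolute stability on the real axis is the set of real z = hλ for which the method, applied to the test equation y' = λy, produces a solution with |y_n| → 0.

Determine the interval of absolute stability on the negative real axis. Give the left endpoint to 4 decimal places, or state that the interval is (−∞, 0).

Test eqn y'=λy, z=hλ:
  k1=λy_n ⇒ h·k1=z·y_n;  k2=λ(1+2/5z)y_n ⇒ h·k2=z(1+2/5z)y_n
  y_{n+1}/y_n = 1 + 1/13z + 12/13z(1+2/5z) = 1 + z + 24/65z²
  ⇒ R(z) = 1 + z + 24/65z².

Boundary: |R(x)|=1, x<0.
x=-1.29: |R|=0.3244
R=1: x+24/65x²=0 ⇒ x=−65/24=-2.7083; min R=1−1/(4·24/65)=0.3229>−1
Confirm numerically:
  x=-2.556: |R|=0.85623 <1
  x=-1.794: |R|=0.39435 <1
  x=-1.250: |R|=0.32692 <1
  x=-1.091: |R|=0.34849 <1
  x=-3.140: |R|=1.50047 >1
  x=-2.776: |R|=1.06936 >1
So |R|<1 on (-2.7083, 0).

(-2.7083, 0).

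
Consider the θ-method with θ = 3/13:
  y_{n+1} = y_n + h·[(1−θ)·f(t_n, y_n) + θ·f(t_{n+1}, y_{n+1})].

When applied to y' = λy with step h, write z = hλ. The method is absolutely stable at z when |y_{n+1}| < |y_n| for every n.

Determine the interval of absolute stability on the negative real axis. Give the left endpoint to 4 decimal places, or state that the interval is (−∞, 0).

With y'=λy (z=hλ):
  y_{n+1} = y_n + z·[10/13·y_n + 3/13·y_{n+1}] ⇒ (1 − 3/13z)y_{n+1} = (1 + 10/13z)y_n
  ⇒ R(z) = (1 + 10/13z)/(1 − 3/13z).

Find x<0 with |R(x)|<1.
x=-1.45: |R|=0.0865
R=−1: 1+10/13x = −1+3/13x ⇒ -7/13x=2 ⇒ x=2/(-7/13)=-3.7143
Confirm numerically:
  x=-3.488: |R|=0.93249 <1
  x=-2.373: |R|=0.53333 <1
  x=-1.572: |R|=0.15353 <1
  x=-1.565: |R|=0.14976 <1
  x=-4.029: |R|=1.08781 >1
  x=-3.776: |R|=1.01776 >1
Stable set (-3.7143, 0).

(-3.7143, 0).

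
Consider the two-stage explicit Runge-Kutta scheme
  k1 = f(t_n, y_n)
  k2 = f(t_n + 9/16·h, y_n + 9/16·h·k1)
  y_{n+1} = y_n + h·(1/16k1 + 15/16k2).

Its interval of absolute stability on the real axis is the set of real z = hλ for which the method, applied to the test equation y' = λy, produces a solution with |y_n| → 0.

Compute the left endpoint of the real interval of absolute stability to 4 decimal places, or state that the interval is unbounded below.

Test eqn y'=λy, z=hλ:
  k1=λy_n ⇒ h·k1=z·y_n;  k2=λ(1+9/16z)y_n ⇒ h·k2=z(1+9/16z)y_n
  y_{n+1}/y_n = 1 + 1/16z + 15/16z(1+9/16z) = 1 + z + 135/256z²
  Hence R(z) = 1 + z + 135/256z².

Solve |R(x)|<1 on ℝ⁻.
x=-1.38: |R|=0.6243
R=1: x+135/256x²=0 ⇒ x=−256/135=-1.8963; min R=1−1/(4·135/256)=0.5259>−1
Confirm numerically:
  x=-1.696: |R|=0.82086 <1
  x=-1.290: |R|=0.58755 <1
  x=-0.966: |R|=0.52609 <1
  x=-2.451: |R|=1.71697 >1
  x=-2.366: |R|=1.58605 >1
  x=-2.055: |R|=1.17199 >1
So |R|<1 on (-1.8963, 0).

z* = -1.8963.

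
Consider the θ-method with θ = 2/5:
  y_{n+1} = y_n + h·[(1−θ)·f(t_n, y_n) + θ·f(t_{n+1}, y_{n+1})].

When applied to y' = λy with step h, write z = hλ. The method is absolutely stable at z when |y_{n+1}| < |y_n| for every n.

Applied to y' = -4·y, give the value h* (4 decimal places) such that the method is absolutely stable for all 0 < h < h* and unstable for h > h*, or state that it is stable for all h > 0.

(-10.0000,0); λ=-4 ⇒ h* = (10)/4 = 2.5000.

Test eqn y'=λy, z=hλ:
  y_{n+1} = y_n + z·[3/5·y_n + 2/5·y_{n+1}] ⇒ (1 − 2/5z)y_{n+1} = (1 + 3/5z)y_n
  ⇒ R(z) = (1 + 3/5z)/(1 − 2/5z).

Find x<0 with |R(x)|<1.
x=-1.04: |R|=0.2655
R=−1: 1+3/5x = −1+2/5x ⇒ -1/5x=2 ⇒ x=2/(-1/5)=-10.0000
Confirm numerically:
  x=-9.426: |R|=0.97593 <1
  x=-7.054: |R|=0.84582 <1
  x=-5.781: |R|=0.74526 <1
  x=-4.190: |R|=0.56577 <1
  x=-10.450: |R|=1.01737 >1
  x=-10.315: |R|=1.01229 >1
So |R|<1 on (-10.0000, 0).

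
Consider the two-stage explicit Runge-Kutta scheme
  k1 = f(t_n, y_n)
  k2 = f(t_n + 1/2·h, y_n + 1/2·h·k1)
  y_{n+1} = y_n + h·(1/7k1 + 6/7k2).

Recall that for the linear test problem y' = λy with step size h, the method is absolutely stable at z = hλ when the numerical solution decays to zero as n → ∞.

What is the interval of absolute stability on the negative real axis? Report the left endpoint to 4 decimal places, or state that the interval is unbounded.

Test eqn y'=λy, z=hλ:
  k1=λy_n ⇒ h·k1=z·y_n;  k2=λ(1+1/2z)y_n ⇒ h·k2=z(1+1/2z)y_n
  y_{n+1}/y_n = 1 + 1/7z + 6/7z(1+1/2z) = 1 + z + 3/7z²
  Hence R(z) = 1 + z + 3/7z².

Need |R(x)|<1, x<0.
x=-1.74: |R|=0.5575
R=1: x+3/7x²=0 ⇒ x=−7/3=-2.3333; min R=1−1/(4·3/7)=0.4167>−1
Confirm numerically:
  x=-1.654: |R|=0.51845 <1
  x=-1.224: |R|=0.41808 <1
  x=-1.195: |R|=0.41701 <1
  x=-2.849: |R|=1.62963 >1
  x=-2.798: |R|=1.55720 >1
  x=-2.744: |R|=1.48294 >1
So |R|<1 on (-2.3333, 0).

z∈(-2.3333,0).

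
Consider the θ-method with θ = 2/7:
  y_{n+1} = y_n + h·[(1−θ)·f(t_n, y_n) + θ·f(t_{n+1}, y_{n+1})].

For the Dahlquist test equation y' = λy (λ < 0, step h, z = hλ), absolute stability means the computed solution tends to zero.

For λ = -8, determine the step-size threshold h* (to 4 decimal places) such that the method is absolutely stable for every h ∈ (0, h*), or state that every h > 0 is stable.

(-4.6667,0); λ=-8 ⇒ h* = (14/3)/8 = 0.5833.

On y'=λy, z=hλ:
  y_{n+1} = y_n + z·[5/7·y_n + 2/7·y_{n+1}] ⇒ (1 − 2/7z)y_{n+1} = (1 + 5/7z)y_n
  so R(z) = (1 + 5/7z)/(1 − 2/7z).

Find x<0 with |R(x)|<1.
x=-0.79: |R|=0.3555
R=−1: 1+5/7x = −1+2/7x ⇒ -3/7x=2 ⇒ x=2/(-3/7)=-4.6667
Confirm numerically:
  x=-4.440: |R|=0.95718 <1
  x=-3.652: |R|=0.78719 <1
  x=-2.759: |R|=0.54282 <1
  x=-5.183: |R|=1.08920 >1
  x=-4.770: |R|=1.01874 >1
  x=-4.756: |R|=1.01623 >1
Interval (-4.6667, 0).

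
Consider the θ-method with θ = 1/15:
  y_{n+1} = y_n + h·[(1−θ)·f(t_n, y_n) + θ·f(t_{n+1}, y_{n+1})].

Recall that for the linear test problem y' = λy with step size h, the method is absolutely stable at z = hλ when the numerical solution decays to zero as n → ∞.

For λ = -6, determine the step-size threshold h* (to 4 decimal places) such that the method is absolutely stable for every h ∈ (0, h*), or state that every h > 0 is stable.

With y'=λy (z=hλ):
  y_{n+1} = y_n + z·[14/15·y_n + 1/15·y_{n+1}] ⇒ (1 − 1/15z)y_{n+1} = (1 + 14/15z)y_n
  so R(z) = (1 + 14/15z)/(1 − 1/15z).

Boundary: |R(x)|=1, x<0.
x=-0.8: |R|=0.2405
R=−1: 1+14/15x = −1+1/15x ⇒ -13/15x=2 ⇒ x=2/(-13/15)=-2.3077
Confirm numerically:
  x=-1.885: |R|=0.67456 <1
  x=-1.405: |R|=0.28467 <1
  x=-1.230: |R|=0.13678 <1
  x=-1.045: |R|=0.02306 <1
  x=-2.863: |R|=1.40413 >1
  x=-2.376: |R|=1.05110 >1
Interval (-2.3077, 0).

(-2.3077,0); λ=-6 ⇒ h* = (30/13)/6 = 0.3846.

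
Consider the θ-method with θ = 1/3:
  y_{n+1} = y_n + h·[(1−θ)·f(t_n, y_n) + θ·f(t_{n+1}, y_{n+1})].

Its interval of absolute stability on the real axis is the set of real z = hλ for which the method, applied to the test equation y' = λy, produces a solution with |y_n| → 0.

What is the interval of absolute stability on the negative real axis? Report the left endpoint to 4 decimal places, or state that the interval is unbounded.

z∈(-6.0000,0).

Test eqn y'=λy, z=hλ:
  y_{n+1} = y_n + z·[2/3·y_n + 1/3·y_{n+1}] ⇒ (1 − 1/3z)y_{n+1} = (1 + 2/3z)y_n
  so R(z) = (1 + 2/3z)/(1 − 1/3z).

Solve |R(x)|<1 on ℝ⁻.
x=-0.99: |R|=0.2556
R=−1: 1+2/3x = −1+1/3x ⇒ -1/3x=2 ⇒ x=2/(-1/3)=-6.0000
Confirm numerically:
  x=-5.772: |R|=0.97401 <1
  x=-5.727: |R|=0.96872 <1
  x=-3.357: |R|=0.58424 <1
  x=-6.496: |R|=1.05223 >1
  x=-6.396: |R|=1.04215 >1
  x=-6.332: |R|=1.03558 >1
Interval (-6.0000, 0).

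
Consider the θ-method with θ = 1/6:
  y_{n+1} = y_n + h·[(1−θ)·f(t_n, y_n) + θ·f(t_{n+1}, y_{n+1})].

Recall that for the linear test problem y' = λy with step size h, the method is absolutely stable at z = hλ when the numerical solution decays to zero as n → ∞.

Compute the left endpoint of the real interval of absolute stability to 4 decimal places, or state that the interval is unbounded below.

z* = -3.0000.

Set f=λy, z=hλ:
  y_{n+1} = y_n + z·[5/6·y_n + 1/6·y_{n+1}] ⇒ (1 − 1/6z)y_{n+1} = (1 + 5/6z)y_n
  R(z) = (1 + 5/6z)/(1 − 1/6z).

Find x<0 with |R(x)|<1.
x=-0.73: |R|=0.3492
R=−1: 1+5/6x = −1+1/6x ⇒ -2/3x=2 ⇒ x=2/(-2/3)=-3.0000
Confirm numerically:
  x=-2.763: |R|=0.89182 <1
  x=-2.582: |R|=0.80517 <1
  x=-2.572: |R|=0.80028 <1
  x=-3.533: |R|=1.22364 >1
  x=-3.068: |R|=1.03000 >1
  x=-3.021: |R|=1.00931 >1
Interval (-3.0000, 0).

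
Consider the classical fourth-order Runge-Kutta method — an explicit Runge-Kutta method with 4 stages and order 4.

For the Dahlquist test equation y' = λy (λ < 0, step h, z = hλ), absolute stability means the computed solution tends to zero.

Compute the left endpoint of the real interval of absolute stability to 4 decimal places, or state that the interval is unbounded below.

left endpoint -2.7853.

Set f=λy, z=hλ:
  order 4, 4-stage ⇒ R(z)=1+z+z^2/2+z^3/6+z^4/24
  (e.g. R(-0.49)=0.61284, |R|=0.61284)

Need |R(x)|<1, x<0.
x=-0.49: |R|=0.6128
|R(-1.8)|=0.2854 |R(-1.65)|=0.2714 |R(-1.35)|=0.2896
Bisect:
  x_lo=-3.0941 |R|=1.5746  x_hi=-0.2076 |R|=0.8125
  mid=-1.65088 |R|=0.27143 →hi
  mid=-2.37250 |R|=0.53629 →hi
  mid=-2.73331 |R|=0.92441 →hi
  mid=-2.91371 |R|=1.21152 →lo
  mid=-2.82351 |R|=1.05917 →lo
  mid=-2.77841 |R|=0.98967 →hi
  mid=-2.80096 |R|=1.02388 →lo
  mid=-2.78969 |R|=1.00664 →lo
  mid=-2.78405 |R|=0.99812 →hi
  mid=-2.78687 |R|=1.00237 →lo
  ...
  [-2.78546,-2.78528] ⇒ x*=-2.7853
Interval (-2.7853, 0).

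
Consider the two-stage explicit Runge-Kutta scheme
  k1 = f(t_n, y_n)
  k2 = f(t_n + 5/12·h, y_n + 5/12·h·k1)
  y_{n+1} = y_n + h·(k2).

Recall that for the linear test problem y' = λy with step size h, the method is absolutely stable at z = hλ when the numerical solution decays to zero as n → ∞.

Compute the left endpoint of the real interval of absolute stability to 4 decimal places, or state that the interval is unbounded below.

With y'=λy (z=hλ):
  k1=λy_n ⇒ h·k1=z·y_n;  k2=λ(1+5/12z)y_n ⇒ h·k2=z(1+5/12z)y_n
  y_{n+1}/y_n = 1 + z(1+5/12z) = 1 + z + 5/12z²
  so R(z) = 1 + z + 5/12z².

Find x<0 with |R(x)|<1.
x=-1.13: |R|=0.4020
R=1: x+5/12x²=0 ⇒ x=−12/5=-2.4000; min R=1−1/(4·5/12)=0.4000>−1
Confirm numerically:
  x=-2.155: |R|=0.78001 <1
  x=-2.124: |R|=0.75574 <1
  x=-1.857: |R|=0.57985 <1
  x=-1.683: |R|=0.49720 <1
  x=-2.879: |R|=1.57460 >1
  x=-2.670: |R|=1.30038 >1
Stable set (-2.4000, 0).

z* = -2.4000.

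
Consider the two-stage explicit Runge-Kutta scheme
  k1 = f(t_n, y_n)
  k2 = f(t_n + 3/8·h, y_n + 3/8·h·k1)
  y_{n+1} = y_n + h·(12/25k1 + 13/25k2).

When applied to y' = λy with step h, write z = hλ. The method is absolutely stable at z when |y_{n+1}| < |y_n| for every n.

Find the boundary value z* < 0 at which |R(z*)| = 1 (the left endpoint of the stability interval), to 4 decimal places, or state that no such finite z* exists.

left endpoint -5.1282.

Set f=λy, z=hλ:
  k1=λy_n ⇒ h·k1=z·y_n;  k2=λ(1+3/8z)y_n ⇒ h·k2=z(1+3/8z)y_n
  y_{n+1}/y_n = 1 + 12/25z + 13/25z(1+3/8z) = 1 + z + 39/200z²
  Hence R(z) = 1 + z + 39/200z².

Boundary: |R(x)|=1, x<0.
x=-1.69: |R|=0.1331
R=1: x+39/200x²=0 ⇒ x=−200/39=-5.1282; min R=1−1/(4·39/200)=-0.2821>−1
Confirm numerically:
  x=-3.282: |R|=0.18155 <1
  x=-2.164: |R|=0.25084 <1
  x=-2.099: |R|=0.23987 <1
  x=-5.616: |R|=1.53419 >1
  x=-5.430: |R|=1.31956 >1
  x=-5.249: |R|=1.12364 >1
Stable set (-5.1282, 0).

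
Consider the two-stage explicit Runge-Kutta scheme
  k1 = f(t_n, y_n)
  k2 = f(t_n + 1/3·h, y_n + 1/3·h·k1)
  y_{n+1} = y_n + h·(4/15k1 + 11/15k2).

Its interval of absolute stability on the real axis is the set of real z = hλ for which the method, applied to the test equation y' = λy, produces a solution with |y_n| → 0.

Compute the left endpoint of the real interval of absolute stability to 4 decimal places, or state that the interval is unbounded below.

Set f=λy, z=hλ:
  k1=λy_n ⇒ h·k1=z·y_n;  k2=λ(1+1/3z)y_n ⇒ h·k2=z(1+1/3z)y_n
  y_{n+1}/y_n = 1 + 4/15z + 11/15z(1+1/3z) = 1 + z + 11/45z²
  ⇒ R(z) = 1 + z + 11/45z².

Need |R(x)|<1, x<0.
x=-0.86: |R|=0.3208
R=1: x+11/45x²=0 ⇒ x=−45/11=-4.0909; min R=1−1/(4·11/45)=-0.0227>−1
Confirm numerically:
  x=-3.966: |R|=0.87890 <1
  x=-3.815: |R|=0.74270 <1
  x=-2.506: |R|=0.02912 <1
  x=-4.592: |R|=1.56247 >1
  x=-4.586: |R|=1.55501 >1
  x=-4.348: |R|=1.27325 >1
Interval (-4.0909, 0).

z* = -4.0909.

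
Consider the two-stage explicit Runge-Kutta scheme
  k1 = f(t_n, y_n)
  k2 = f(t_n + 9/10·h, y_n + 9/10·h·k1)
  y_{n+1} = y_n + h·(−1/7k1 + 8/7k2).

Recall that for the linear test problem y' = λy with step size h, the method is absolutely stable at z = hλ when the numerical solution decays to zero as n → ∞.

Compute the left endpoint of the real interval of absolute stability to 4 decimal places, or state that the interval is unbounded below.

Test eqn y'=λy, z=hλ:
  k1=λy_n ⇒ h·k1=z·y_n;  k2=λ(1+9/10z)y_n ⇒ h·k2=z(1+9/10z)y_n
  y_{n+1}/y_n = 1 − 1/7z + 8/7z(1+9/10z) = 1 + z + 36/35z²
  Hence R(z) = 1 + z + 36/35z².

Solve |R(x)|<1 on ℝ⁻.
x=-0.49: |R|=0.7570
R=1: x+36/35x²=0 ⇒ x=−35/36=-0.9722; min R=1−1/(4·36/35)=0.7569>−1
Confirm numerically:
  x=-0.849: |R|=0.89240 <1
  x=-0.766: |R|=0.83752 <1
  x=-0.666: |R|=0.79023 <1
  x=-1.514: |R|=1.84369 >1
  x=-1.030: |R|=1.06121 >1
Stable set (-0.9722, 0).

z* = -0.9722.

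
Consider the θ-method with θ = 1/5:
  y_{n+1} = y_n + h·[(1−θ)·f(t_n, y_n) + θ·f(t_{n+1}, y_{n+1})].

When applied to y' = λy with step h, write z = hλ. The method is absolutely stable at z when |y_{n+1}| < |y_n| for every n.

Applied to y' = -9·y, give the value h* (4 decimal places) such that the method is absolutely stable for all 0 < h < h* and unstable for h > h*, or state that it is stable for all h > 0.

(-3.3333,0); λ=-9 ⇒ h* = (10/3)/9 = 0.3704.

Test eqn y'=λy, z=hλ:
  y_{n+1} = y_n + z·[4/5·y_n + 1/5·y_{n+1}] ⇒ (1 − 1/5z)y_{n+1} = (1 + 4/5z)y_n
  so R(z) = (1 + 4/5z)/(1 − 1/5z).

Solve |R(x)|<1 on ℝ⁻.
x=-0.83: |R|=0.2882
R=−1: 1+4/5x = −1+1/5x ⇒ -3/5x=2 ⇒ x=2/(-3/5)=-3.3333
Confirm numerically:
  x=-3.270: |R|=0.97703 <1
  x=-2.879: |R|=0.82701 <1
  x=-2.605: |R|=0.71269 <1
  x=-2.382: |R|=0.61338 <1
  x=-3.817: |R|=1.16457 >1
  x=-3.359: |R|=1.00921 >1
So |R|<1 on (-3.3333, 0).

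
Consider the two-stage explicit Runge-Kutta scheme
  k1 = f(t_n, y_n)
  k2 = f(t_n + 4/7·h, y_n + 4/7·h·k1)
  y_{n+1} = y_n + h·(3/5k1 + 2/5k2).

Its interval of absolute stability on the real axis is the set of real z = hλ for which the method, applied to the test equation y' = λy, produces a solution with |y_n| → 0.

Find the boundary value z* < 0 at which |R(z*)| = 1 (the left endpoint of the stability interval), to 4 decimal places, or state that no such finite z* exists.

Test eqn y'=λy, z=hλ:
  k1=λy_n ⇒ h·k1=z·y_n;  k2=λ(1+4/7z)y_n ⇒ h·k2=z(1+4/7z)y_n
  y_{n+1}/y_n = 1 + 3/5z + 2/5z(1+4/7z) = 1 + z + 8/35z²
  Hence R(z) = 1 + z + 8/35z².

Solve |R(x)|<1 on ℝ⁻.
x=-0.46: |R|=0.5884
R=1: x+8/35x²=0 ⇒ x=−35/8=-4.3750; min R=1−1/(4·8/35)=-0.0938>−1
Confirm numerically:
  x=-3.714: |R|=0.43887 <1
  x=-2.592: |R|=0.05635 <1
  x=-1.936: |R|=0.07929 <1
  x=-4.825: |R|=1.49629 >1
  x=-4.760: |R|=1.41888 >1
So |R|<1 on (-4.3750, 0).

left endpoint -4.3750.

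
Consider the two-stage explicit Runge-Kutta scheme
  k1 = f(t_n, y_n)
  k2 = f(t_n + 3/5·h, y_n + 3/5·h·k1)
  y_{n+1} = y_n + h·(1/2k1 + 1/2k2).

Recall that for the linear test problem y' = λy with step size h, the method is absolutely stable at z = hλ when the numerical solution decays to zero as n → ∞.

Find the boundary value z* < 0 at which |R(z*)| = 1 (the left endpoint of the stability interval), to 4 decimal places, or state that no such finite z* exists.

z* = -3.3333.

On y'=λy, z=hλ:
  k1=λy_n ⇒ h·k1=z·y_n;  k2=λ(1+3/5z)y_n ⇒ h·k2=z(1+3/5z)y_n
  y_{n+1}/y_n = 1 + 1/2z + 1/2z(1+3/5z) = 1 + z + 3/10z²
  Hence R(z) = 1 + z + 3/10z².

Find x<0 with |R(x)|<1.
x=-0.52: |R|=0.5611
R=1: x+3/10x²=0 ⇒ x=−10/3=-3.3333; min R=1−1/(4·3/10)=0.1667>−1
Confirm numerically:
  x=-2.756: |R|=0.52266 <1
  x=-2.411: |R|=0.33288 <1
  x=-1.644: |R|=0.16682 <1
  x=-3.634: |R|=1.32779 >1
  x=-3.632: |R|=1.32543 >1
  x=-3.473: |R|=1.14552 >1
So |R|<1 on (-3.3333, 0).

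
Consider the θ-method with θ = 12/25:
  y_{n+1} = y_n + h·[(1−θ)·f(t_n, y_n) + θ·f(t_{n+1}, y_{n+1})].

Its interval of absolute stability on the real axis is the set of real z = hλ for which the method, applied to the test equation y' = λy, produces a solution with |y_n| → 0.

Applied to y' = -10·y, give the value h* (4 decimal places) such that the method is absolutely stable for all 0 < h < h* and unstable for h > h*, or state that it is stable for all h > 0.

Set f=λy, z=hλ:
  y_{n+1} = y_n + z·[13/25·y_n + 12/25·y_{n+1}] ⇒ (1 − 12/25z)y_{n+1} = (1 + 13/25z)y_n
  R(z) = (1 + 13/25z)/(1 − 12/25z).

Boundary: |R(x)|=1, x<0.
x=-0.78: |R|=0.4325
R=−1: 1+13/25x = −1+12/25x ⇒ -1/25x=2 ⇒ x=2/(-1/25)=-50.0000
Confirm numerically:
  x=-49.465: |R|=0.99914 <1
  x=-48.912: |R|=0.99822 <1
  x=-33.298: |R|=0.96066 <1
  x=-20.260: |R|=0.88908 <1
  x=-50.253: |R|=1.00040 >1
  x=-50.184: |R|=1.00029 >1
So |R|<1 on (-50.0000, 0).

(-50.0000,0); λ=-10 ⇒ h* = (50)/10 = 5.0000.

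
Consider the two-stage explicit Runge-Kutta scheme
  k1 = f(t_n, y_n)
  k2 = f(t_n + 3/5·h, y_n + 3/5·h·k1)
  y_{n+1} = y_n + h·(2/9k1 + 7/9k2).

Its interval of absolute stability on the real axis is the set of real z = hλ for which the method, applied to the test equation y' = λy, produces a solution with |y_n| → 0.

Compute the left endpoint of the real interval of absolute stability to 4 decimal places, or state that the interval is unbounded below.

z* = -2.1429.

Test eqn y'=λy, z=hλ:
  k1=λy_n ⇒ h·k1=z·y_n;  k2=λ(1+3/5z)y_n ⇒ h·k2=z(1+3/5z)y_n
  y_{n+1}/y_n = 1 + 2/9z + 7/9z(1+3/5z) = 1 + z + 7/15z²
  Hence R(z) = 1 + z + 7/15z².

Need |R(x)|<1, x<0.
x=-0.43: |R|=0.6563
R=1: x+7/15x²=0 ⇒ x=−15/7=-2.1429; min R=1−1/(4·7/15)=0.4643>−1
Confirm numerically:
  x=-1.754: |R|=0.68171 <1
  x=-1.499: |R|=0.54960 <1
  x=-1.219: |R|=0.47445 <1
  x=-0.901: |R|=0.47784 <1
  x=-2.674: |R|=1.66280 >1
  x=-2.628: |R|=1.59498 >1
Interval (-2.1429, 0).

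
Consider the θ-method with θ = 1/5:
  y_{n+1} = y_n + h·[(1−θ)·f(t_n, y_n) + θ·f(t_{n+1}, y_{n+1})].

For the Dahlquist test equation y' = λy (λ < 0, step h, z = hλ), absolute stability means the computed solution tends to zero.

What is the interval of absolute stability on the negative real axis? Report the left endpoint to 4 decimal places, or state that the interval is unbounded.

z∈(-3.3333,0).

With y'=λy (z=hλ):
  y_{n+1} = y_n + z·[4/5·y_n + 1/5·y_{n+1}] ⇒ (1 − 1/5z)y_{n+1} = (1 + 4/5z)y_n
  so R(z) = (1 + 4/5z)/(1 − 1/5z).

Need |R(x)|<1, x<0.
x=-1.27: |R|=0.0128
R=−1: 1+4/5x = −1+1/5x ⇒ -3/5x=2 ⇒ x=2/(-3/5)=-3.3333
Confirm numerically:
  x=-2.673: |R|=0.74182 <1
  x=-2.552: |R|=0.68962 <1
  x=-1.705: |R|=0.27144 <1
  x=-3.887: |R|=1.18690 >1
  x=-3.382: |R|=1.01742 >1
So |R|<1 on (-3.3333, 0).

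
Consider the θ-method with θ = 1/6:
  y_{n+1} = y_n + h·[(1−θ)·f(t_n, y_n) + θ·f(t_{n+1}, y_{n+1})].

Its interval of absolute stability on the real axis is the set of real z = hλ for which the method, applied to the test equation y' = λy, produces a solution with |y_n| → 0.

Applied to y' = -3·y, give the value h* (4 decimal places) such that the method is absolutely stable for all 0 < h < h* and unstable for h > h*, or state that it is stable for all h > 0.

(-3.0000,0); λ=-3 ⇒ h* = (3)/3 = 1.0000.

On y'=λy, z=hλ:
  y_{n+1} = y_n + z·[5/6·y_n + 1/6·y_{n+1}] ⇒ (1 − 1/6z)y_{n+1} = (1 + 5/6z)y_n
  ⇒ R(z) = (1 + 5/6z)/(1 − 1/6z).

Find x<0 with |R(x)|<1.
x=-1.32: |R|=0.0820
R=−1: 1+5/6x = −1+1/6x ⇒ -2/3x=2 ⇒ x=2/(-2/3)=-3.0000
Confirm numerically:
  x=-2.730: |R|=0.87629 <1
  x=-2.510: |R|=0.76968 <1
  x=-1.887: |R|=0.43553 <1
  x=-3.577: |R|=1.24099 >1
  x=-3.348: |R|=1.14891 >1
  x=-3.047: |R|=1.02078 >1
Interval (-3.0000, 0).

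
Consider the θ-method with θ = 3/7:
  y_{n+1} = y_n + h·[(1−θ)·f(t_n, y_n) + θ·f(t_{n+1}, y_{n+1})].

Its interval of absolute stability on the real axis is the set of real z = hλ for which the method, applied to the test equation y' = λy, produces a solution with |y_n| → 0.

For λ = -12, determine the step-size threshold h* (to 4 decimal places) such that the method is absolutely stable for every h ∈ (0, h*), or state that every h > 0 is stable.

On y'=λy, z=hλ:
  y_{n+1} = y_n + z·[4/7·y_n + 3/7·y_{n+1}] ⇒ (1 − 3/7z)y_{n+1} = (1 + 4/7z)y_n
  so R(z) = (1 + 4/7z)/(1 − 3/7z).

Solve |R(x)|<1 on ℝ⁻.
x=-0.85: |R|=0.3770
R=−1: 1+4/7x = −1+3/7x ⇒ -1/7x=2 ⇒ x=2/(-1/7)=-14.0000
Confirm numerically:
  x=-11.237: |R|=0.93213 <1
  x=-6.965: |R|=0.74780 <1
  x=-6.731: |R|=0.73269 <1
  x=-6.430: |R|=0.71206 <1
  x=-14.488: |R|=1.00967 >1
  x=-14.063: |R|=1.00128 >1
So |R|<1 on (-14.0000, 0).

(-14.0000,0); λ=-12 ⇒ h* = (14)/12 = 1.1667.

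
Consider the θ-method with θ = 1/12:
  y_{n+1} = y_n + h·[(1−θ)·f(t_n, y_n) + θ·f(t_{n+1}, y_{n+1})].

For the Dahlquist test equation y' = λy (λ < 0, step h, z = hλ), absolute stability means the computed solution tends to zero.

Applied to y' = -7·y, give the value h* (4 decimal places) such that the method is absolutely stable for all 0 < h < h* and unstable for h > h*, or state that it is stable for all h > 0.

(-2.4000,0); λ=-7 ⇒ h* = (12/5)/7 = 0.3429.

On y'=λy, z=hλ:
  y_{n+1} = y_n + z·[11/12·y_n + 1/12·y_{n+1}] ⇒ (1 − 1/12z)y_{n+1} = (1 + 11/12z)y_n
  Hence R(z) = (1 + 11/12z)/(1 − 1/12z).

Solve |R(x)|<1 on ℝ⁻.
x=-1.68: |R|=0.4737
R=−1: 1+11/12x = −1+1/12x ⇒ -5/6x=2 ⇒ x=2/(-5/6)=-2.4000
Confirm numerically:
  x=-2.304: |R|=0.93289 <1
  x=-2.063: |R|=0.76036 <1
  x=-2.028: |R|=0.73482 <1
  x=-1.510: |R|=0.34123 <1
  x=-2.991: |R|=1.39424 >1
  x=-2.686: |R|=1.19474 >1
So |R|<1 on (-2.4000, 0).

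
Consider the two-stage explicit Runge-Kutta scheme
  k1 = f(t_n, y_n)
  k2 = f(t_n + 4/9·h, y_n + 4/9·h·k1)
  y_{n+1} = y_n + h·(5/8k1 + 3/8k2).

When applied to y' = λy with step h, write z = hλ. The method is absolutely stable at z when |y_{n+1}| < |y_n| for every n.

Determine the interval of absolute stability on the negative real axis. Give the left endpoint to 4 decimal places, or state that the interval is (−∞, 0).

(-6.0000, 0).

Set f=λy, z=hλ:
  k1=λy_n ⇒ h·k1=z·y_n;  k2=λ(1+4/9z)y_n ⇒ h·k2=z(1+4/9z)y_n
  y_{n+1}/y_n = 1 + 5/8z + 3/8z(1+4/9z) = 1 + z + 1/6z²
  R(z) = 1 + z + 1/6z².

Find x<0 with |R(x)|<1.
x=-1.74: |R|=0.2354
R=1: x+1/6x²=0 ⇒ x=−6=-6.0000; min R=1−1/(4·1/6)=-0.5000>−1
Confirm numerically:
  x=-5.837: |R|=0.84143 <1
  x=-4.650: |R|=0.04625 <1
  x=-3.521: |R|=0.45476 <1
  x=-6.434: |R|=1.46539 >1
  x=-6.113: |R|=1.11513 >1
Interval (-6.0000, 0).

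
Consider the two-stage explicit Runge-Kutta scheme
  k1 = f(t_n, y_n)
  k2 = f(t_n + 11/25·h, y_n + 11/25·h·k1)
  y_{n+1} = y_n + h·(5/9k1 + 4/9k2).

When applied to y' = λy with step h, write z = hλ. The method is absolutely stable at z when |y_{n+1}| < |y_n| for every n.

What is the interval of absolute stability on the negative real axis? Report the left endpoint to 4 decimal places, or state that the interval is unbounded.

On y'=λy, z=hλ:
  k1=λy_n ⇒ h·k1=z·y_n;  k2=λ(1+11/25z)y_n ⇒ h·k2=z(1+11/25z)y_n
  y_{n+1}/y_n = 1 + 5/9z + 4/9z(1+11/25z) = 1 + z + 44/225z²
  Hence R(z) = 1 + z + 44/225z².

Solve |R(x)|<1 on ℝ⁻.
x=-1.13: |R|=0.1197
R=1: x+44/225x²=0 ⇒ x=−225/44=-5.1136; min R=1−1/(4·44/225)=-0.2784>−1
Confirm numerically:
  x=-4.361: |R|=0.35814 <1
  x=-3.963: |R|=0.10827 <1
  x=-2.774: |R|=0.26919 <1
  x=-5.462: |R|=1.37210 >1
  x=-5.253: |R|=1.14316 >1
  x=-5.216: |R|=1.10441 >1
Interval (-5.1136, 0).

z∈(-5.1136,0).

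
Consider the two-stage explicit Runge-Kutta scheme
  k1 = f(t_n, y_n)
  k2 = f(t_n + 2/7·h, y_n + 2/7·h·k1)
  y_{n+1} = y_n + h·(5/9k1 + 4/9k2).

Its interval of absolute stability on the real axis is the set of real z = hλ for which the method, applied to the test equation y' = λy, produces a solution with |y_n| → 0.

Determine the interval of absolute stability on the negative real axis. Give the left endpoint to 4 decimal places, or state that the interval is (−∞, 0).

z∈(-7.8750,0).

Test eqn y'=λy, z=hλ:
  k1=λy_n ⇒ h·k1=z·y_n;  k2=λ(1+2/7z)y_n ⇒ h·k2=z(1+2/7z)y_n
  y_{n+1}/y_n = 1 + 5/9z + 4/9z(1+2/7z) = 1 + z + 8/63z²
  so R(z) = 1 + z + 8/63z².

Boundary: |R(x)|=1, x<0.
x=-0.44: |R|=0.5846
R=1: x+8/63x²=0 ⇒ x=−63/8=-7.8750; min R=1−1/(4·8/63)=-0.9688>−1
Confirm numerically:
  x=-7.828: |R|=0.95328 <1
  x=-7.701: |R|=0.82984 <1
  x=-7.042: |R|=0.25511 <1
  x=-3.708: |R|=0.96206 <1
  x=-8.473: |R|=1.64341 >1
  x=-8.429: |R|=1.59297 >1
  x=-8.259: |R|=1.40272 >1
So |R|<1 on (-7.8750, 0).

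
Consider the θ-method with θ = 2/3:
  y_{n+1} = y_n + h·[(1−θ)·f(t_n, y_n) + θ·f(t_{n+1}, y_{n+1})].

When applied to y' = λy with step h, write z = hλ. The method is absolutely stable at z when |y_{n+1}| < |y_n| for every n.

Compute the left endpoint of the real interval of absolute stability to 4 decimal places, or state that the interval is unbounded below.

With y'=λy (z=hλ):
  y_{n+1} = y_n + z·[1/3·y_n + 2/3·y_{n+1}] ⇒ (1 − 2/3z)y_{n+1} = (1 + 1/3z)y_n
  R(z) = (1 + 1/3z)/(1 − 2/3z).

Solve |R(x)|<1 on ℝ⁻.
x=-1.66: |R|=0.2120
x=-2: |R|=0.1429
x=-10: |R|=0.3043
x=-100: |R|=0.4778
θ=2/3≥1/2 ⇒ |1+1/3x|<|1−2/3x| ∀x<0 ⇒ unbounded interval.

unbounded; (−∞, 0).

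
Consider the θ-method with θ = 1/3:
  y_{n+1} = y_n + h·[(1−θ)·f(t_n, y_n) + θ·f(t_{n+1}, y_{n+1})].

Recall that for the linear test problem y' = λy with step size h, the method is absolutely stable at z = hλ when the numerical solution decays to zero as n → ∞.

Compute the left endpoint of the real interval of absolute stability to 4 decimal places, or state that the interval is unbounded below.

Test eqn y'=λy, z=hλ:
  y_{n+1} = y_n + z·[2/3·y_n + 1/3·y_{n+1}] ⇒ (1 − 1/3z)y_{n+1} = (1 + 2/3z)y_n
  R(z) = (1 + 2/3z)/(1 − 1/3z).

Need |R(x)|<1, x<0.
x=-1.13: |R|=0.1792
R=−1: 1+2/3x = −1+1/3x ⇒ -1/3x=2 ⇒ x=2/(-1/3)=-6.0000
Confirm numerically:
  x=-3.480: |R|=0.61111 <1
  x=-3.045: |R|=0.51117 <1
  x=-2.675: |R|=0.41410 <1
  x=-6.435: |R|=1.04610 >1
  x=-6.381: |R|=1.04061 >1
Interval (-6.0000, 0).

z* = -6.0000.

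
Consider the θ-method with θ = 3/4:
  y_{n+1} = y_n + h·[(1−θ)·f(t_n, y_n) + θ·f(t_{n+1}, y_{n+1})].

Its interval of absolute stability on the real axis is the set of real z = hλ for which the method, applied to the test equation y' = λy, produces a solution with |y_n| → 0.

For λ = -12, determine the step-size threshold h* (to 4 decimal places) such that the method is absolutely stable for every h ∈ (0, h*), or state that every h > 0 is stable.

(−∞, 0) — no finite endpoint. Any h>0 works for λ=-12.

With y'=λy (z=hλ):
  y_{n+1} = y_n + z·[1/4·y_n + 3/4·y_{n+1}] ⇒ (1 − 3/4z)y_{n+1} = (1 + 1/4z)y_n
  ⇒ R(z) = (1 + 1/4z)/(1 − 3/4z).

Boundary: |R(x)|=1, x<0.
x=-1.55: |R|=0.2832
x=-2: |R|=0.2000
x=-10: |R|=0.1765
x=-100: |R|=0.3158
θ=3/4≥1/2 ⇒ |1+1/4x|<|1−3/4x| ∀x<0 ⇒ unbounded interval.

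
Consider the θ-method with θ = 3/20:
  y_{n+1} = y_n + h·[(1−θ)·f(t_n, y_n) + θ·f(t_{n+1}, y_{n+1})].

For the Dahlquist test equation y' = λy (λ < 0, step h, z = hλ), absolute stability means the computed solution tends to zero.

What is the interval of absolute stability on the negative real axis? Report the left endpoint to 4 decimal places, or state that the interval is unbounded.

With y'=λy (z=hλ):
  y_{n+1} = y_n + z·[17/20·y_n + 3/20·y_{n+1}] ⇒ (1 − 3/20z)y_{n+1} = (1 + 17/20z)y_n
  Hence R(z) = (1 + 17/20z)/(1 − 3/20z).

Boundary: |R(x)|=1, x<0.
x=-0.87: |R|=0.2304
R=−1: 1+17/20x = −1+3/20x ⇒ -7/10x=2 ⇒ x=2/(-7/10)=-2.8571
Confirm numerically:
  x=-2.306: |R|=0.71335 <1
  x=-1.855: |R|=0.45120 <1
  x=-1.515: |R|=0.23447 <1
  x=-3.363: |R|=1.23537 >1
  x=-2.986: |R|=1.06230 >1
Interval (-2.8571, 0).

(-2.8571, 0).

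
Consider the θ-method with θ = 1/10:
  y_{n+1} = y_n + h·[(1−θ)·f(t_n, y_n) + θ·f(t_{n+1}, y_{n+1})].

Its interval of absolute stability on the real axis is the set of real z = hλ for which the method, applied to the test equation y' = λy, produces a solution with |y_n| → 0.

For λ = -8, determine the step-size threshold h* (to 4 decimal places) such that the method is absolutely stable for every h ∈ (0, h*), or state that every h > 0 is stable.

With y'=λy (z=hλ):
  y_{n+1} = y_n + z·[9/10·y_n + 1/10·y_{n+1}] ⇒ (1 − 1/10z)y_{n+1} = (1 + 9/10z)y_n
  ⇒ R(z) = (1 + 9/10z)/(1 − 1/10z).

Find x<0 with |R(x)|<1.
x=-0.54: |R|=0.4877
R=−1: 1+9/10x = −1+1/10x ⇒ -4/5x=2 ⇒ x=2/(-4/5)=-2.5000
Confirm numerically:
  x=-2.207: |R|=0.80798 <1
  x=-1.602: |R|=0.38080 <1
  x=-1.175: |R|=0.05145 <1
  x=-2.689: |R|=1.11916 >1
  x=-2.555: |R|=1.03505 >1
  x=-2.537: |R|=1.02361 >1
Interval (-2.5000, 0).

(-2.5000,0); λ=-8 ⇒ h* = (5/2)/8 = 0.3125.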